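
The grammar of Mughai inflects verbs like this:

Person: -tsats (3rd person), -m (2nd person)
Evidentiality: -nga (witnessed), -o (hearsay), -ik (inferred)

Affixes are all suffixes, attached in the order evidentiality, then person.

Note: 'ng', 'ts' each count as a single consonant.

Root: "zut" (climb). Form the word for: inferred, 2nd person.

Attach evidentiality inferred -ik → zutik.
Attach person 2nd person -m → zutikm.

zutikm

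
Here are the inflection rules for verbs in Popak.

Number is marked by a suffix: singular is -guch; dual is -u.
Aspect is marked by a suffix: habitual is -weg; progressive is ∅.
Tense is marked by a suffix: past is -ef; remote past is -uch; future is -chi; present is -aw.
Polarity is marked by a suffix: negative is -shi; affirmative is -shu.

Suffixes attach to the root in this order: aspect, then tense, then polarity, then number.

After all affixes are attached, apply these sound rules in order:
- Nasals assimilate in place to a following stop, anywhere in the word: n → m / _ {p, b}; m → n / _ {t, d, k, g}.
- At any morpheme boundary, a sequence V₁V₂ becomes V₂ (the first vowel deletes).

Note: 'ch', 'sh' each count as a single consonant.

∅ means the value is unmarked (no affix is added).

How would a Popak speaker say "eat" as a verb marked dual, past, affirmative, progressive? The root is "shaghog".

shaghogefshu

aspect = progressive: zero marking, form stays shaghog.
Attach tense past -ef → shaghogef.
Attach polarity affirmative -shu → shaghogefshu.
Attach number dual -u → shaghogefshuu.
Nasal assimilation: no change.
Apply vowel deletion: shaghogefshuu → shaghogefshu.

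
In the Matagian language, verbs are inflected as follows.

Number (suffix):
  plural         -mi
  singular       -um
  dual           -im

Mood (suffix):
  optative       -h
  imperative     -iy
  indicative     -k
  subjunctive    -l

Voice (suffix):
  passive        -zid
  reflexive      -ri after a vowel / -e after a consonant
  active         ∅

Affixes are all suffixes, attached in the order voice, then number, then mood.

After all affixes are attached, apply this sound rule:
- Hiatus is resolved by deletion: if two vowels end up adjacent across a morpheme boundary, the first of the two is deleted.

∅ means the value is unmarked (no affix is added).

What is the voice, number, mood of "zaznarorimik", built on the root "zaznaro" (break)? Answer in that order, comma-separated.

reflexive, plural, indicative

Segment: zaznaro-ri-mi-k.
voice: -ri/e → reflexive.
number: -mi → plural.
mood: -k → indicative.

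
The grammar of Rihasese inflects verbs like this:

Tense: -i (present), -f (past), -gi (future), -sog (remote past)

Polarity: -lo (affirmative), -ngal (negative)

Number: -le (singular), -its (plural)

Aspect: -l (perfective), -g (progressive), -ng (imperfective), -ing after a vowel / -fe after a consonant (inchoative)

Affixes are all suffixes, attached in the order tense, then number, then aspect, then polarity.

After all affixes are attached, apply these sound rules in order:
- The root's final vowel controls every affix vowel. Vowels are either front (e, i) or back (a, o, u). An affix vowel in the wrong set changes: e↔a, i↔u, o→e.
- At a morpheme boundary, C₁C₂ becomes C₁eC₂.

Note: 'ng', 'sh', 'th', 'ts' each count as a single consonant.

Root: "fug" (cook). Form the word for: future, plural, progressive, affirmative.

Attach tense future -gi → fuggi.
Attach number plural -its → fuggiits.
Attach aspect progressive -g → fuggiitsg.
Attach polarity affirmative -lo → fuggiitsglo.
Apply vowel harmony: fuggiitsglo → fugguutsglo.
Apply epenthesis: fugguutsglo → fugeguutsegelo.

fugeguutsegelo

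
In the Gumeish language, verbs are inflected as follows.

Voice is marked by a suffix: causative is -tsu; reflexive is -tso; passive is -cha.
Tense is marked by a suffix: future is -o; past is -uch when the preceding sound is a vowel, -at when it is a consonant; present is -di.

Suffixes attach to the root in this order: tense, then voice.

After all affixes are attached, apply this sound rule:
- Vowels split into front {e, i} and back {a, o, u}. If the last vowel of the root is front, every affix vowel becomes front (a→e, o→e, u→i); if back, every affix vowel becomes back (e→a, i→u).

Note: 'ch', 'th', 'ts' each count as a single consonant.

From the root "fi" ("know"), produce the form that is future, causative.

fietsi

Attach tense future -o → fio.
Attach voice causative -tsu → fiotsu.
Apply vowel harmony: fiotsu → fietsi.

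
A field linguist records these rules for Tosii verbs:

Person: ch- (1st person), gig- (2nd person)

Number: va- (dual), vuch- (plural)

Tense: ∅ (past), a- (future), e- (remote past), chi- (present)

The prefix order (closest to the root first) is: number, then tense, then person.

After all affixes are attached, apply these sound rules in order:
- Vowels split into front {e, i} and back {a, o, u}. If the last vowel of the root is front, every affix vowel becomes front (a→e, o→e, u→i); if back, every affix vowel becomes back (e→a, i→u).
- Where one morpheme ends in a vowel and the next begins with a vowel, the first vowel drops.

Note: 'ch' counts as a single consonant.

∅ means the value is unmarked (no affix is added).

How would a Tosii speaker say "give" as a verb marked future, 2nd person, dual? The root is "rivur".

gugavarivur

Attach number dual va- → varivur.
Attach tense future a- → avarivur.
Attach person 2nd person gig- → gigavarivur.
Apply vowel harmony: gigavarivur → gugavarivur.
Vowel deletion: no change.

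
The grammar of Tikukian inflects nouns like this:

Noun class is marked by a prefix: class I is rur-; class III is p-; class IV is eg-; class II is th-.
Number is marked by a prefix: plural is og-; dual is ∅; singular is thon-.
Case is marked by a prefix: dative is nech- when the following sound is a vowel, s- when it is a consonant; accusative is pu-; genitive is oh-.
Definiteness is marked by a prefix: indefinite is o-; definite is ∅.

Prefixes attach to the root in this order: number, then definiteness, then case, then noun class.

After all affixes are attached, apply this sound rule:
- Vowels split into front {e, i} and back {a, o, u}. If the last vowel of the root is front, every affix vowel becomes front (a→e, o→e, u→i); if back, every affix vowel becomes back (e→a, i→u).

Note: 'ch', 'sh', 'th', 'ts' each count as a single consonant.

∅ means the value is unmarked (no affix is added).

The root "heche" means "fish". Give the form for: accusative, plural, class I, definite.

Attach number plural og- → ogheche.
definiteness = definite: zero marking, form stays ogheche.
Attach case accusative pu- → puogheche.
Attach noun class class I rur- → rurpuogheche.
Apply vowel harmony: rurpuogheche → rirpiegheche.

rirpiegheche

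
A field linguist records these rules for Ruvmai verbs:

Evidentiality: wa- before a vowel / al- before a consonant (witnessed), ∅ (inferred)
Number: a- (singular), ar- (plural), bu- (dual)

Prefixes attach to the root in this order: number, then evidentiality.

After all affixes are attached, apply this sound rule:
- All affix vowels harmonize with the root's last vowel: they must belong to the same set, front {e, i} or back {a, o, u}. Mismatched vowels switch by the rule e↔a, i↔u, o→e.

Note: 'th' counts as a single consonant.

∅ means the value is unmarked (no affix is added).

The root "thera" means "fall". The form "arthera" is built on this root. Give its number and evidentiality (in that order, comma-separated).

plural, inferred

Segment: ar-thera.
number: ar- → plural.
evidentiality: ∅ → inferred.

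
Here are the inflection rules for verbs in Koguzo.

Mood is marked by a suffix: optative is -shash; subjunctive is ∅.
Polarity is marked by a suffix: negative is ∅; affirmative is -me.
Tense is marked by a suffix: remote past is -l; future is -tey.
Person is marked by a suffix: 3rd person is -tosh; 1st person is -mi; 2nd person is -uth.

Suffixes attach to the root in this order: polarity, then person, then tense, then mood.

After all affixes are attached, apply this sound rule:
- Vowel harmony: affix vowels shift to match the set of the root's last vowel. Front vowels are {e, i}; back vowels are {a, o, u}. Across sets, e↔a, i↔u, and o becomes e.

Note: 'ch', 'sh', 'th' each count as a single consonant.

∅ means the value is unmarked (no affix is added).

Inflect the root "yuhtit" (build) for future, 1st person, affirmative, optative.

yuhtitmemiteyshesh

Attach polarity affirmative -me → yuhtitme.
Attach person 1st person -mi → yuhtitmemi.
Attach tense future -tey → yuhtitmemitey.
Attach mood optative -shash → yuhtitmemiteyshash.
Apply vowel harmony: yuhtitmemiteyshash → yuhtitmemiteyshesh.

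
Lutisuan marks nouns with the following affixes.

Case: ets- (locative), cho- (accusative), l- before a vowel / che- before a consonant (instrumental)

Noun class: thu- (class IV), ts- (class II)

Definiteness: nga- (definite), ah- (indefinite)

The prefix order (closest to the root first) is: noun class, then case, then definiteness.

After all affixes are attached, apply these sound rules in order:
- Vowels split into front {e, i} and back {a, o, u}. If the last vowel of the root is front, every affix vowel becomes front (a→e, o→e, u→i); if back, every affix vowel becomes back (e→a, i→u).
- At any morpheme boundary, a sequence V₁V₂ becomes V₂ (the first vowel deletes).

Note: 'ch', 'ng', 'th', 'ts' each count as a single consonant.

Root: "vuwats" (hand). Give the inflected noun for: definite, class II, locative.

ngatstsvuwats

Attach noun class class II ts- → tsvuwats.
Attach case locative ets- → etstsvuwats.
Attach definiteness definite nga- → ngaetstsvuwats.
Apply vowel harmony: ngaetstsvuwats → ngaatstsvuwats.
Apply vowel deletion: ngaatstsvuwats → ngatstsvuwats.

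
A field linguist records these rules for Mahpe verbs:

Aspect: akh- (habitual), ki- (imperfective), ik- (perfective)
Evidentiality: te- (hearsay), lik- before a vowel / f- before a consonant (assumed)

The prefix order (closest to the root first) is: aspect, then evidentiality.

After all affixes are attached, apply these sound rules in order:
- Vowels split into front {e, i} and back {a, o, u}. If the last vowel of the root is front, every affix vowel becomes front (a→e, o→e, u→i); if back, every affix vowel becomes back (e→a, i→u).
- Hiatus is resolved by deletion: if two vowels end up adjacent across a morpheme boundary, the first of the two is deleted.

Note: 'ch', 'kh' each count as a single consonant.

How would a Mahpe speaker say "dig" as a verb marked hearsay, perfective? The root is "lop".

Attach aspect perfective ik- → iklop.
Attach evidentiality hearsay te- → teiklop.
Apply vowel harmony: teiklop → tauklop.
Apply vowel deletion: tauklop → tuklop.

tuklop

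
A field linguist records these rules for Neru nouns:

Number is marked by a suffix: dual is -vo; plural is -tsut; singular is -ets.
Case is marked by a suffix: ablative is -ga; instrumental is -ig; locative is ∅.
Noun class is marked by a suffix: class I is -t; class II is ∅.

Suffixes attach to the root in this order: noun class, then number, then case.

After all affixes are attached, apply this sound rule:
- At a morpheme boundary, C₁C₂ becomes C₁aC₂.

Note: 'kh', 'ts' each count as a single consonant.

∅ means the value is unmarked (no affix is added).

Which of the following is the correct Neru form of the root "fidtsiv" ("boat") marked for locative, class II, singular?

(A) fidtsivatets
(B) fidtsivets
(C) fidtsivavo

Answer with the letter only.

noun class = class II: zero marking, form stays fidtsiv.
Attach number singular -ets → fidtsivets.
case = locative: zero marking, form stays fidtsivets.
Epenthesis: no change.
So the correct form is fidtsivets, option (B).
(A) fidtsivatets is wrong: it uses class I instead of class II for noun class.
(C) fidtsivavo is wrong: it uses dual instead of singular for number.

B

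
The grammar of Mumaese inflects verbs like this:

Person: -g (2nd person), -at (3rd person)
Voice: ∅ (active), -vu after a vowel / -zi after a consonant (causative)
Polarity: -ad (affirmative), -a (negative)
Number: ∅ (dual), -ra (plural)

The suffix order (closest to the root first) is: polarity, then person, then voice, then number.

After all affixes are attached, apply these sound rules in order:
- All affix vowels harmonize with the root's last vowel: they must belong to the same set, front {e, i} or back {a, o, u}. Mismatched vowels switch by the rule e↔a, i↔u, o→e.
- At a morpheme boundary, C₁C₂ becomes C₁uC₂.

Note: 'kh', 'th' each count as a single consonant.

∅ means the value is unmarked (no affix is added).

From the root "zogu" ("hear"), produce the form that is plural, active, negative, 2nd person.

Attach polarity negative -a → zogua.
Attach person 2nd person -g → zoguag.
voice = active: zero marking, form stays zoguag.
Attach number plural -ra → zoguagra.
Vowel harmony: no change.
Apply epenthesis: zoguagra → zoguagura.

zoguagura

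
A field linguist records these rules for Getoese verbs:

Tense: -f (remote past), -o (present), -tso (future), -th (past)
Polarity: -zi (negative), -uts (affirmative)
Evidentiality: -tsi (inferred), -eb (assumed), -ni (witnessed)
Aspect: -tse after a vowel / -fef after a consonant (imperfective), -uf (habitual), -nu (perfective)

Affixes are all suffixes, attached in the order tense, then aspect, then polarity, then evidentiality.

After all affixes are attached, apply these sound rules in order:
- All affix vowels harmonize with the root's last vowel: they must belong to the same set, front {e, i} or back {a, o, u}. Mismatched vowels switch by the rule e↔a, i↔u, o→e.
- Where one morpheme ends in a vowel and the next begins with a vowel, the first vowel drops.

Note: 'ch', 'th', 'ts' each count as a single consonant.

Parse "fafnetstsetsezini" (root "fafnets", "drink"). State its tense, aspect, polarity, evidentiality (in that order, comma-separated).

future, imperfective, negative, witnessed

Segment: fafnets-tso-tse-zi-ni.
tense: -tso → future.
aspect: -tse/fef → imperfective.
polarity: -zi → negative.
evidentiality: -ni → witnessed.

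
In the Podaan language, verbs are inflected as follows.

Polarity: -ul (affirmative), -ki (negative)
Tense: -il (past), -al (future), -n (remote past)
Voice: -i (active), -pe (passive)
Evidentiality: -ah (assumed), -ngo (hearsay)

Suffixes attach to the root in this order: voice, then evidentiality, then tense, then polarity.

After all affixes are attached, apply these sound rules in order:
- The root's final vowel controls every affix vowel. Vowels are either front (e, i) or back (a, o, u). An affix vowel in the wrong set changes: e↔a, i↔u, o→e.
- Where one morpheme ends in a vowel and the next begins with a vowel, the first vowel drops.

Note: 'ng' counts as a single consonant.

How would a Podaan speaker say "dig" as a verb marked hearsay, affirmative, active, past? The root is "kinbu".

kinbungulul

Attach voice active -i → kinbui.
Attach evidentiality hearsay -ngo → kinbuingo.
Attach tense past -il → kinbuingoil.
Attach polarity affirmative -ul → kinbuingoilul.
Apply vowel harmony: kinbuingoilul → kinbuungoulul.
Apply vowel deletion: kinbuungoulul → kinbungulul.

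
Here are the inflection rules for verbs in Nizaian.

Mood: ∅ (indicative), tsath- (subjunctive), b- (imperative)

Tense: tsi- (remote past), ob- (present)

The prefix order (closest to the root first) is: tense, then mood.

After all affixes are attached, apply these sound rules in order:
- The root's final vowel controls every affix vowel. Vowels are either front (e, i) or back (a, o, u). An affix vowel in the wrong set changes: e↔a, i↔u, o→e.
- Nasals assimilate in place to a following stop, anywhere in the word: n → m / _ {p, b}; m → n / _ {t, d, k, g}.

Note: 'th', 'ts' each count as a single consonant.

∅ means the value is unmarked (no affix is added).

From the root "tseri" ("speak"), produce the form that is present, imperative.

Attach tense present ob- → obtseri.
Attach mood imperative b- → bobtseri.
Apply vowel harmony: bobtseri → bebtseri.
Nasal assimilation: no change.

bebtseri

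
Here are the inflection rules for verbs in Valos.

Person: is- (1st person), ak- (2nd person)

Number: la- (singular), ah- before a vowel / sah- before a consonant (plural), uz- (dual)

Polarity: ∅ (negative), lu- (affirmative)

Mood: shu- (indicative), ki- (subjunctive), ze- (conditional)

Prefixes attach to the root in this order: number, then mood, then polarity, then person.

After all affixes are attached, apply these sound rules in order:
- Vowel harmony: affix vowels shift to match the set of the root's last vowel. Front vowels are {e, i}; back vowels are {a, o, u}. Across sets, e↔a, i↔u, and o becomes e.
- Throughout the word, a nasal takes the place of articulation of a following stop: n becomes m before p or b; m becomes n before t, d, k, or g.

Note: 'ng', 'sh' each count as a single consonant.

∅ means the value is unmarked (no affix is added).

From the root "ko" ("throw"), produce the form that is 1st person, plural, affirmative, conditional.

Attach number plural sah- (before consonant 'k') → sahko.
Attach mood conditional ze- → zesahko.
Attach polarity affirmative lu- → luzesahko.
Attach person 1st person is- → isluzesahko.
Apply vowel harmony: isluzesahko → usluzasahko.
Nasal assimilation: no change.

usluzasahko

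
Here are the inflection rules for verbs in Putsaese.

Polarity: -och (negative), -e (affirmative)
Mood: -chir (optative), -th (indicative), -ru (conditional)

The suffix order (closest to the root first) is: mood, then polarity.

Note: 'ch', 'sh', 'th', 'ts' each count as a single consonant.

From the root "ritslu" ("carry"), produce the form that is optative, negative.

ritsluchiroch

Attach mood optative -chir → ritsluchir.
Attach polarity negative -och → ritsluchiroch.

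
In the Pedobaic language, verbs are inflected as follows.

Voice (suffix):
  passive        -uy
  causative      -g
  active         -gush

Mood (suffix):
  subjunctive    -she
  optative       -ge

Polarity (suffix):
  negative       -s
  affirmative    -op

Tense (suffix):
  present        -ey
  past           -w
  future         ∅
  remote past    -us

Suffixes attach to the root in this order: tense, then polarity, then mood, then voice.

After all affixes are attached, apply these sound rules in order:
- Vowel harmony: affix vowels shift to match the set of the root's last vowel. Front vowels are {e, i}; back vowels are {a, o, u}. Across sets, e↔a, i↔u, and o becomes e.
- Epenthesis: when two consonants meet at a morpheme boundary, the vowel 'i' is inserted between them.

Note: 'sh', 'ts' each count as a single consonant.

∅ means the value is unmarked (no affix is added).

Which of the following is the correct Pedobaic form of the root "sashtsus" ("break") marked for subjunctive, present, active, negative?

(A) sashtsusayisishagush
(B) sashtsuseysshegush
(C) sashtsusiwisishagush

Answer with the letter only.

A

Attach tense present -ey → sashtsusey.
Attach polarity negative -s → sashtsuseys.
Attach mood subjunctive -she → sashtsuseysshe.
Attach voice active -gush → sashtsuseysshegush.
Apply vowel harmony: sashtsuseysshegush → sashtsusaysshagush.
Apply epenthesis: sashtsusaysshagush → sashtsusayisishagush.
So the correct form is sashtsusayisishagush, option (A).
(B) sashtsuseysshegush is wrong: it fails to apply the sound rule(s).
(C) sashtsusiwisishagush is wrong: it uses past instead of present for tense.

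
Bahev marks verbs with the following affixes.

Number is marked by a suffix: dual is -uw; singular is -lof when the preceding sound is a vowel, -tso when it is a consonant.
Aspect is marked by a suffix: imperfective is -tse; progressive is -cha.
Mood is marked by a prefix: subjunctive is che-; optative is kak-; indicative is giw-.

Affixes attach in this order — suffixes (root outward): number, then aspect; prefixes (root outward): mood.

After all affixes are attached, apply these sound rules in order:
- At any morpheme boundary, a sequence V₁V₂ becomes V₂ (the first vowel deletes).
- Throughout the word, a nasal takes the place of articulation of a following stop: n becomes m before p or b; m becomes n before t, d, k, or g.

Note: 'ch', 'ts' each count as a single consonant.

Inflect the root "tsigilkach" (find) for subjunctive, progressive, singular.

chetsigilkachtsocha

Attach number singular -tso (after consonant 'ch') → tsigilkachtso.
Attach aspect progressive -cha → tsigilkachtsocha.
Attach mood subjunctive che- → chetsigilkachtsocha.
Vowel deletion: no change.
Nasal assimilation: no change.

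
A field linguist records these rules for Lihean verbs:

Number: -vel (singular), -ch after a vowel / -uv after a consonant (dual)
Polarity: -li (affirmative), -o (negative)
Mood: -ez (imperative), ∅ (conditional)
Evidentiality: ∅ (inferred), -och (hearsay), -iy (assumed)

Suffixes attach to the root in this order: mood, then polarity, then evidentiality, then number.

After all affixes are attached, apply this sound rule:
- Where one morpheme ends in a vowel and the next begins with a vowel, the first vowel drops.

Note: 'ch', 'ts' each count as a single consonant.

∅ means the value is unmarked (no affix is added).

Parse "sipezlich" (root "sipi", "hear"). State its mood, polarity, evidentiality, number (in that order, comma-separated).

imperative, affirmative, inferred, dual

Segment: sipi-ez-li-ch.
mood: -ez → imperative.
polarity: -li → affirmative.
evidentiality: ∅ → inferred.
number: -ch/uv → dual.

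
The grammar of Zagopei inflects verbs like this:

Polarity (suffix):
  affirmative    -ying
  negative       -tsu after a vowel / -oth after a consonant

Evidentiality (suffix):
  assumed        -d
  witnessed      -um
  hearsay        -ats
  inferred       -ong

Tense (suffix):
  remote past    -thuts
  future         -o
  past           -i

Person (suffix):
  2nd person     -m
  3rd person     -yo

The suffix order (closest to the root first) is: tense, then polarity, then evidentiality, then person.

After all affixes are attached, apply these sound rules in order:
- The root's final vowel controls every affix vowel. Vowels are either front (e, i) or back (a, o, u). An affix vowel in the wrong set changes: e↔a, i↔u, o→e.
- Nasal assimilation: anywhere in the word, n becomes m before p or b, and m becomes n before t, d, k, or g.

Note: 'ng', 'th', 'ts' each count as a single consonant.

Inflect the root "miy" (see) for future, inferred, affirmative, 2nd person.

miyeyingengm

Attach tense future -o → miyo.
Attach polarity affirmative -ying → miyoying.
Attach evidentiality inferred -ong → miyoyingong.
Attach person 2nd person -m → miyoyingongm.
Apply vowel harmony: miyoyingongm → miyeyingengm.
Nasal assimilation: no change.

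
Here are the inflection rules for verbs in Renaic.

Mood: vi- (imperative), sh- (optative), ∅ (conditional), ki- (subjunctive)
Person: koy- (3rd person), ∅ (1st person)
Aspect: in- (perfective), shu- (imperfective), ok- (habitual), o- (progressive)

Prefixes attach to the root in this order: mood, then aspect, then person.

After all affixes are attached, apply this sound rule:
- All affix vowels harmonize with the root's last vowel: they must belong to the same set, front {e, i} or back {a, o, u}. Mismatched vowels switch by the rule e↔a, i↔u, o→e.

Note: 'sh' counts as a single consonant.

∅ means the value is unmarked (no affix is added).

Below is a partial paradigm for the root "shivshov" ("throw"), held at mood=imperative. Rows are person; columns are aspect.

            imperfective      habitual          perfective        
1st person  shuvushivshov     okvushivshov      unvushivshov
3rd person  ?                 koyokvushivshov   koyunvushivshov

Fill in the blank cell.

Attach mood imperative vi- → vishivshov.
Attach aspect imperfective shu- → shuvishivshov.
Attach person 3rd person koy- → koyshuvishivshov.
Apply vowel harmony: koyshuvishivshov → koyshuvushivshov.

koyshuvushivshov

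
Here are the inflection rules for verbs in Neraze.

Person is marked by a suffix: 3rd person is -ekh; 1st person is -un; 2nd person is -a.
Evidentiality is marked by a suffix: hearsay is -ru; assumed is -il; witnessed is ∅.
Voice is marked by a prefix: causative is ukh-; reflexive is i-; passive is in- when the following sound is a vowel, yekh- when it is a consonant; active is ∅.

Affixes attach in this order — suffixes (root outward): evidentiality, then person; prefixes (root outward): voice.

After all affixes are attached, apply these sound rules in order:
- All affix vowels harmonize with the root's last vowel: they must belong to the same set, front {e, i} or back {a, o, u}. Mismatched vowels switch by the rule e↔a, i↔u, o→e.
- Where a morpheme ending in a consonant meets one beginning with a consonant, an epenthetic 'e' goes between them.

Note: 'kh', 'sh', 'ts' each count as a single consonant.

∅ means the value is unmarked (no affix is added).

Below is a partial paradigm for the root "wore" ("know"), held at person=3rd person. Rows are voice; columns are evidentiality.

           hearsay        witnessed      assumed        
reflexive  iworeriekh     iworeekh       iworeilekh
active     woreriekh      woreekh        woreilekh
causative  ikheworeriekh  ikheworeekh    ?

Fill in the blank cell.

Attach voice causative ukh- → ukhwore.
Attach evidentiality assumed -il → ukhworeil.
Attach person 3rd person -ekh → ukhworeilekh.
Apply vowel harmony: ukhworeilekh → ikhworeilekh.
Apply epenthesis: ikhworeilekh → ikheworeilekh.

ikheworeilekh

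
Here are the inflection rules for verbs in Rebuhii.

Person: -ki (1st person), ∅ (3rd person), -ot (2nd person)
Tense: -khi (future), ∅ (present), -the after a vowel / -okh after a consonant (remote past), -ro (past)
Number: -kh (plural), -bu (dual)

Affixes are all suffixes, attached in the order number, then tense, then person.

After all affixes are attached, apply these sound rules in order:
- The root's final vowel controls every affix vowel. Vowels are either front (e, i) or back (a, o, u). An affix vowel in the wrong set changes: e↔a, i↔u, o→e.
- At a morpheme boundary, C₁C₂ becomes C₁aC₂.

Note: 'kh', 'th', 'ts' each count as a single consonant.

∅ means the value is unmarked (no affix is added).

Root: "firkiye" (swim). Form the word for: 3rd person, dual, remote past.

Attach number dual -bu → firkiyebu.
Attach tense remote past -the (after vowel 'u') → firkiyebuthe.
person = 3rd person: zero marking, form stays firkiyebuthe.
Apply vowel harmony: firkiyebuthe → firkiyebithe.
Epenthesis: no change.

firkiyebithe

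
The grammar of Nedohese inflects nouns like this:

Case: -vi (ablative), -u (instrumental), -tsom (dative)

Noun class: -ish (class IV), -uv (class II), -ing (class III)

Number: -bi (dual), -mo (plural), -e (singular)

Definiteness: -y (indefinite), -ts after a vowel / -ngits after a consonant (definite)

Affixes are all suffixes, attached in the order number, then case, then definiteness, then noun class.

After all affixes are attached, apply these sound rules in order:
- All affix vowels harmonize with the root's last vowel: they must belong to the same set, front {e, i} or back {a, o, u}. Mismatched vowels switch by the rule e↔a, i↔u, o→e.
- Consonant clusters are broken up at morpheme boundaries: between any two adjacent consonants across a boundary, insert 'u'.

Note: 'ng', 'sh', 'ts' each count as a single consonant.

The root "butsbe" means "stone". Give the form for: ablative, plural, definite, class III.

butsbemevitsing

Attach number plural -mo → butsbemo.
Attach case ablative -vi → butsbemovi.
Attach definiteness definite -ts (after vowel 'i') → butsbemovits.
Attach noun class class III -ing → butsbemovitsing.
Apply vowel harmony: butsbemovitsing → butsbemevitsing.
Epenthesis: no change.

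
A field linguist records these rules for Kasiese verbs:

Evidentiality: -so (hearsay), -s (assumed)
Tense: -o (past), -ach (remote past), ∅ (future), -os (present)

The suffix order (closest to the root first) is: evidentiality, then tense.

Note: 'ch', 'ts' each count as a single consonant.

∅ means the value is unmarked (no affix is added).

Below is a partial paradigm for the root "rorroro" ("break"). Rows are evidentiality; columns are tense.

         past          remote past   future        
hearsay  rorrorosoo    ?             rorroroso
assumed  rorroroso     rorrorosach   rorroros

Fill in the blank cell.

Attach evidentiality hearsay -so → rorroroso.
Attach tense remote past -ach → rorrorosoach.

rorrorosoach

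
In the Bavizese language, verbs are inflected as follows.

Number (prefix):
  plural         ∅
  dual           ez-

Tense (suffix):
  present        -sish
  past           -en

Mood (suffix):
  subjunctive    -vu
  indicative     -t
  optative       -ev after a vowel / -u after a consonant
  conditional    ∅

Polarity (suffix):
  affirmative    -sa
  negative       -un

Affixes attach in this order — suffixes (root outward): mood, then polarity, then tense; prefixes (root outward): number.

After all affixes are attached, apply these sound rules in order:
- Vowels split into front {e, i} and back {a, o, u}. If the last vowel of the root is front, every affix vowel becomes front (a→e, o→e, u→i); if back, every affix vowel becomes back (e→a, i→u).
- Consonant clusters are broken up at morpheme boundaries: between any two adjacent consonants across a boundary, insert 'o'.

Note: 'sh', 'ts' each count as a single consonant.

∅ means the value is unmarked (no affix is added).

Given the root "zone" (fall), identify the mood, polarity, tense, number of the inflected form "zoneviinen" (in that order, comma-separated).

subjunctive, negative, past, plural

Segment: zone-vu-un-en.
mood: -vu → subjunctive.
polarity: -un → negative.
tense: -en → past.
number: ∅ → plural.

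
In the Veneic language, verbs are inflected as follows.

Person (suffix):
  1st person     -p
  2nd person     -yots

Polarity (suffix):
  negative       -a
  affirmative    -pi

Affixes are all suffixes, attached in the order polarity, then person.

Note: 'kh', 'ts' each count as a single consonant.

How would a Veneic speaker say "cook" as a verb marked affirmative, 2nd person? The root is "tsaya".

Attach polarity affirmative -pi → tsayapi.
Attach person 2nd person -yots → tsayapiyots.

tsayapiyots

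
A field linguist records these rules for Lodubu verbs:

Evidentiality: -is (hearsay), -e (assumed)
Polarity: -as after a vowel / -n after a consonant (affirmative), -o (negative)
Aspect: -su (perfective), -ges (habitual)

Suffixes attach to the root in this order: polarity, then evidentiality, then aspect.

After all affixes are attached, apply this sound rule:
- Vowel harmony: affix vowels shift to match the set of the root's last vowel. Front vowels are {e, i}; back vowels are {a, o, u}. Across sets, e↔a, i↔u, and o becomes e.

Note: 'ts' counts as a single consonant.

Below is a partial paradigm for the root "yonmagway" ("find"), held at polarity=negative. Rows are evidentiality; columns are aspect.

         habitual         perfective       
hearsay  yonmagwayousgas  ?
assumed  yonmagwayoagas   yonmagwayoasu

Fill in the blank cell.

yonmagwayoussu

Attach polarity negative -o → yonmagwayo.
Attach evidentiality hearsay -is → yonmagwayois.
Attach aspect perfective -su → yonmagwayoissu.
Apply vowel harmony: yonmagwayoissu → yonmagwayoussu.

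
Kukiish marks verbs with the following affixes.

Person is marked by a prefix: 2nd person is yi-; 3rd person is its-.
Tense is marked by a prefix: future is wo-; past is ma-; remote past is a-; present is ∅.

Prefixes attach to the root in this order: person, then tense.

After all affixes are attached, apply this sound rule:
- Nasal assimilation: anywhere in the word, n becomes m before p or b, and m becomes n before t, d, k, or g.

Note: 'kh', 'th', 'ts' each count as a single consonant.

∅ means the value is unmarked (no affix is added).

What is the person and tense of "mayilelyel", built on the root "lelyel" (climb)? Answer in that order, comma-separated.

Segment: ma-yi-lelyel.
person: yi- → 2nd person.
tense: ma- → past.

2nd person, past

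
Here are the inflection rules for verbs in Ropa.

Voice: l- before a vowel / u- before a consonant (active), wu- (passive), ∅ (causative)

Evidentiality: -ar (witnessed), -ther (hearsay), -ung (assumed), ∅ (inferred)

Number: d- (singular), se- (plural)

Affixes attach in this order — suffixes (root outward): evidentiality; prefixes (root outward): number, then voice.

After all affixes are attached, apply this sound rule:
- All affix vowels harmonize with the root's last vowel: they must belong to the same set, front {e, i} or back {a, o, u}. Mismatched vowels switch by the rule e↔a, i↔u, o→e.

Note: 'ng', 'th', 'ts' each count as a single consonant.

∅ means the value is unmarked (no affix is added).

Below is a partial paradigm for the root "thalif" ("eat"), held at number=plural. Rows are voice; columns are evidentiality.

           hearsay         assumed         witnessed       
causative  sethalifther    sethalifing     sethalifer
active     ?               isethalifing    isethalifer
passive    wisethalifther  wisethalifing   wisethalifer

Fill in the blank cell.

isethalifther

Attach evidentiality hearsay -ther → thalifther.
Attach number plural se- → sethalifther.
Attach voice active u- (before consonant 's') → usethalifther.
Apply vowel harmony: usethalifther → isethalifther.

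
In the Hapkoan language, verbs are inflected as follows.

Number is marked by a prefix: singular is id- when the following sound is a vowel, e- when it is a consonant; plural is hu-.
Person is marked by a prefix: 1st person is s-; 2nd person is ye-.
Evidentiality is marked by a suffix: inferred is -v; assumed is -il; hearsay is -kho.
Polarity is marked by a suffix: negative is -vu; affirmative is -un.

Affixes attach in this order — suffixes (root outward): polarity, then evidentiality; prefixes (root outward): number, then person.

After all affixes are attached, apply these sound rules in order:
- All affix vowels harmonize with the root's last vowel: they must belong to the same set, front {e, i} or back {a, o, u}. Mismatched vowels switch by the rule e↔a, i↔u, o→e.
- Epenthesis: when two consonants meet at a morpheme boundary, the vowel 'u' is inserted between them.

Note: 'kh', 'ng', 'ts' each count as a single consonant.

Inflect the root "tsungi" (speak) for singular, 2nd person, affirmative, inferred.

Attach number singular e- (before consonant 'ts') → etsungi.
Attach polarity affirmative -un → etsungiun.
Attach person 2nd person ye- → yeetsungiun.
Attach evidentiality inferred -v → yeetsungiunv.
Apply vowel harmony: yeetsungiunv → yeetsungiinv.
Apply epenthesis: yeetsungiinv → yeetsungiinuv.

yeetsungiinuv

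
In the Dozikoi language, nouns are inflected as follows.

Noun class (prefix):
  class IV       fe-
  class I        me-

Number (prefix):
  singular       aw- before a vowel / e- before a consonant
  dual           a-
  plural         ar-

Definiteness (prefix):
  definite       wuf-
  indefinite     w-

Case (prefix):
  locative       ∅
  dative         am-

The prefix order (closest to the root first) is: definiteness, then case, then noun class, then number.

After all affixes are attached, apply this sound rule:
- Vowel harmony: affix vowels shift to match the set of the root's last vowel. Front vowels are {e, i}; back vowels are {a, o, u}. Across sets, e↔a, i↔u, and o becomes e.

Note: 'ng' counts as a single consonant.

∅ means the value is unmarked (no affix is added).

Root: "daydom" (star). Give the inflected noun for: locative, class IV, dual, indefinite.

afawdaydom

Attach definiteness indefinite w- → wdaydom.
case = locative: zero marking, form stays wdaydom.
Attach noun class class IV fe- → fewdaydom.
Attach number dual a- → afewdaydom.
Apply vowel harmony: afewdaydom → afawdaydom.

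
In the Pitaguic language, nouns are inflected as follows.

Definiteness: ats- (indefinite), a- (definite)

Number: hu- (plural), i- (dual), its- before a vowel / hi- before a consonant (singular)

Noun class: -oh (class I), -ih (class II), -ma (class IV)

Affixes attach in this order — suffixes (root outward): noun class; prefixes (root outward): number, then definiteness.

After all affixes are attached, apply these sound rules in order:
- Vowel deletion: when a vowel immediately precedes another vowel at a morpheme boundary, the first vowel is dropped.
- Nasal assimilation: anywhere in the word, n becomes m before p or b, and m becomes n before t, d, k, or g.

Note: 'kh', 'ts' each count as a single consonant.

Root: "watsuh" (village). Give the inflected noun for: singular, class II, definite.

ahiwatsuhih

Attach number singular hi- (before consonant 'w') → hiwatsuh.
Attach definiteness definite a- → ahiwatsuh.
Attach noun class class II -ih → ahiwatsuhih.
Vowel deletion: no change.
Nasal assimilation: no change.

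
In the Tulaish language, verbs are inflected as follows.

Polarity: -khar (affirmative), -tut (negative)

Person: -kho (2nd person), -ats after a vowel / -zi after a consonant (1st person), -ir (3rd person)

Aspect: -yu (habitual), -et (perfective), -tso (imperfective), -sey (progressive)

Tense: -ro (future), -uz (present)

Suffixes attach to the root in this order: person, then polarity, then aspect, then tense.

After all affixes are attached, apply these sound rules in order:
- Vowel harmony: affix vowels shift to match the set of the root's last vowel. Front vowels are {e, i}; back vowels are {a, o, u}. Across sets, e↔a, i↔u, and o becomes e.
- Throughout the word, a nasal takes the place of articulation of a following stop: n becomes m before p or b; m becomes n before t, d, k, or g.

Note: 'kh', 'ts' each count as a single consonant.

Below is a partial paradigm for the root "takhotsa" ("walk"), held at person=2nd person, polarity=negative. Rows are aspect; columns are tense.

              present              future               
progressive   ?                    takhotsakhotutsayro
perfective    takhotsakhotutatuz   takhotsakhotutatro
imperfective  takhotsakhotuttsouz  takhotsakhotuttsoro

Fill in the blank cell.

takhotsakhotutsayuz

Attach person 2nd person -kho → takhotsakho.
Attach polarity negative -tut → takhotsakhotut.
Attach aspect progressive -sey → takhotsakhotutsey.
Attach tense present -uz → takhotsakhotutseyuz.
Apply vowel harmony: takhotsakhotutseyuz → takhotsakhotutsayuz.
Nasal assimilation: no change.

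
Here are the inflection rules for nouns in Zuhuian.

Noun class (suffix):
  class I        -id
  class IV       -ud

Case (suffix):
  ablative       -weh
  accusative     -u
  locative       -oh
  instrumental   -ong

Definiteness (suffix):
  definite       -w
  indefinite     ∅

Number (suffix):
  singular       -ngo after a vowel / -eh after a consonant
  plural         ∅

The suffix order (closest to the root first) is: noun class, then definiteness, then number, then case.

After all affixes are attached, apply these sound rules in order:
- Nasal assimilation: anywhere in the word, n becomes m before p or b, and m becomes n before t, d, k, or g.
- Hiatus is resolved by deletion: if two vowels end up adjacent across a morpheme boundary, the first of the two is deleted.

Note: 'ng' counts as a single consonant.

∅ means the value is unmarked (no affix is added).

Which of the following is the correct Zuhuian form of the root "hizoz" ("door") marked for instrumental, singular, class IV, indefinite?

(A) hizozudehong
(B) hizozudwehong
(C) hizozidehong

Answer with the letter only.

A

Attach noun class class IV -ud → hizozud.
definiteness = indefinite: zero marking, form stays hizozud.
Attach number singular -eh (after consonant 'd') → hizozudeh.
Attach case instrumental -ong → hizozudehong.
Nasal assimilation: no change.
Vowel deletion: no change.
So the correct form is hizozudehong, option (A).
(C) hizozidehong is wrong: it uses class I instead of class IV for noun class.
(B) hizozudwehong is wrong: it uses definite instead of indefinite for definiteness.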